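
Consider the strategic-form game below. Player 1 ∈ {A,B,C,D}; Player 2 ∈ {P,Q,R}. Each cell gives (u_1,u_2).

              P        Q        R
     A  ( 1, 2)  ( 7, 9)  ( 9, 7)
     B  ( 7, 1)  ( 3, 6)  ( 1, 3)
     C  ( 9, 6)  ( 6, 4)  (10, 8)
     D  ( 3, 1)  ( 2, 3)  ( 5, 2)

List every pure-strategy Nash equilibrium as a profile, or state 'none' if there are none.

(A,P): not NE [P1→C gives 9>1; P2→Q gives 9>2]
(A,Q): NE
(A,R): not NE [P1→C gives 10>9; P2→Q gives 9>7]
(B,P): not NE [P1→C gives 9>7; P2→Q gives 6>1]
(B,Q): not NE [P1→A gives 7>3]
(B,R): not NE [P1→C gives 10>1; P2→Q gives 6>3]
(C,P): not NE [P2→R gives 8>6]
(C,Q): not NE [P1→A gives 7>6; P2→R gives 8>4]
(C,R): NE
(D,P): not NE [P1→C gives 9>3; P2→Q gives 3>1]
(D,Q): not NE [P1→A gives 7>2]
(D,R): not NE [P1→C gives 10>5; P2→Q gives 3>2]

Nash profiles: (A,Q), (C,R)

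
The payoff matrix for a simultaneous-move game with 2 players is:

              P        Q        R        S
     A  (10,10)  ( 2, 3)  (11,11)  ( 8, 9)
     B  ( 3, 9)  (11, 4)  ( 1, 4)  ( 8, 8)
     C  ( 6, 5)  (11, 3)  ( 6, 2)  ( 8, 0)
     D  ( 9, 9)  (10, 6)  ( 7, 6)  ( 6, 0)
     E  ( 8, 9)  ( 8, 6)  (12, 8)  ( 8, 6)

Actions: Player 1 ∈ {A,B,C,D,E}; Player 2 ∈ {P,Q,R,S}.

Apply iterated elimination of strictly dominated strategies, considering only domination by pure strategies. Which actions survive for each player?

IESDS → P1:{A,E} P2:{P,R}

P2 drop Q (P beats it: A:10>3 B:9>4 C:5>3 D:9>6 E:9>6)
P1 drop D (A beats it: P:10>9 R:11>7 S:8>6)
P2 drop S (P beats it: A:10>9 B:9>8 C:5>0 E:9>6)
P1 drop B (A beats it: P:10>3 R:11>1)
P1 drop C (A beats it: P:10>6 R:11>6)
P1→{A,E} P2→{P,R}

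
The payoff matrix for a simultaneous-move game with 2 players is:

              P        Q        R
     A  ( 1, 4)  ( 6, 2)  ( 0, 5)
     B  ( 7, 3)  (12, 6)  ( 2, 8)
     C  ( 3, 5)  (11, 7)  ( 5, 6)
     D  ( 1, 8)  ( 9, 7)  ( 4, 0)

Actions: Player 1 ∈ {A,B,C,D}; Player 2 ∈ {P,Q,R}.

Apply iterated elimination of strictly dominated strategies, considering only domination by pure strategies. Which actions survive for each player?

Survivors P1:{B,C} P2:{Q,R}

P1 drop A (B beats it: P:7>1 Q:12>6 R:2>0)
P1 drop D (C beats it: P:3>1 Q:11>9 R:5>4)
P2 drop P (Q beats it: B:6>3 C:7>5)
P1→{B,C} P2→{Q,R}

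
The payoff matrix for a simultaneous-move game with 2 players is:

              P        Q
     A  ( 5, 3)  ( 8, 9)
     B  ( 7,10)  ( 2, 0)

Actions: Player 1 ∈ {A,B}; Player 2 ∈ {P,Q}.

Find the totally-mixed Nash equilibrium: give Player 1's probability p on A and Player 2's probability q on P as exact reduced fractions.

P1 indiff ⇒ q·5+(1-q)·8 = q·7+(1-q)·2 ⇒ q(-2) = (1-q)(-6) ⇒ q = 3/4
P2 indiff ⇒ p·3+(1-p)·10 = p·9+(1-p)·0 ⇒ p(-6) = (1-p)(-10) ⇒ p = 5/8

(p,q) = (5/8, 3/4)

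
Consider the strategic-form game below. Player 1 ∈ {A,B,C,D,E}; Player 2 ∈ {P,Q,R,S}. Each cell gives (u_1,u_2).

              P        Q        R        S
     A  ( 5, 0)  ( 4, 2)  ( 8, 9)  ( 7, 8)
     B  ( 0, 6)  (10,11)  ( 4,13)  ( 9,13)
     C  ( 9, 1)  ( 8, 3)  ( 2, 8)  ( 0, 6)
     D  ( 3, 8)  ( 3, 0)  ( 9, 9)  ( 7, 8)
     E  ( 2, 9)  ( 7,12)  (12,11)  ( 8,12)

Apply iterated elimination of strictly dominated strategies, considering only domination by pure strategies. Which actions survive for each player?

P2 drop P (R beats it: A:9>0 B:13>6 C:8>1 D:9>8 E:11>9)
P1 drop A (E beats it: Q:7>4 R:12>8 S:8>7)
P1 drop C (B beats it: Q:10>8 R:4>2 S:9>0)
P1 drop D (E beats it: Q:7>3 R:12>9 S:8>7)
P1→{B,E} P2→{Q,R,S}

Survivors P1:{B,E} P2:{Q,R,S}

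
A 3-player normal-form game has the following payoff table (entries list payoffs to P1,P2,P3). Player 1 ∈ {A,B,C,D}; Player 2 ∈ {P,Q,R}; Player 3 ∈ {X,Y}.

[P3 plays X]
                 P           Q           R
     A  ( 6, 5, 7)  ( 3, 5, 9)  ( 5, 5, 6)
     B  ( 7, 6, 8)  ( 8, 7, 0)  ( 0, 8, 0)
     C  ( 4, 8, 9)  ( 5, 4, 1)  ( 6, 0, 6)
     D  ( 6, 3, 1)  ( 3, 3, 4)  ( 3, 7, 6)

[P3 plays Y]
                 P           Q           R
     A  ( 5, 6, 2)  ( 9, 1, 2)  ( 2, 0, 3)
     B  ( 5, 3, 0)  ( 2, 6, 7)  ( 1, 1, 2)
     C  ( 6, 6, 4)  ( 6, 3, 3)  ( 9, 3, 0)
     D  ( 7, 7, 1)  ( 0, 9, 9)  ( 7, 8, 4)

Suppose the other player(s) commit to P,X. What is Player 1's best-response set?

argmax u_1 = {B}

u_1(A vs P,X) = 6
u_1(B vs P,X) = 7
u_1(C vs P,X) = 4
u_1(D vs P,X) = 6
max payoff 7 at {B}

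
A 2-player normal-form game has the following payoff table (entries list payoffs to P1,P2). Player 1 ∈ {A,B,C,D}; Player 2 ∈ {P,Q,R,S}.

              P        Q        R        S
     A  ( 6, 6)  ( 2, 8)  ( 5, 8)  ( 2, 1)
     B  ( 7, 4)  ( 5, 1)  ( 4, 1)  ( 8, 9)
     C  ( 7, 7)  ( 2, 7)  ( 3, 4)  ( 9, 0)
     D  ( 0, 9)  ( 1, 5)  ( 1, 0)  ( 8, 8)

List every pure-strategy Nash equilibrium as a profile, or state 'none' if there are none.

Nash profiles: (A,R), (C,P)

(A,P): not NE [P1→C gives 7>6; P2→R gives 8>6]
(A,Q): not NE [P1→B gives 5>2]
(A,R): NE
(A,S): not NE [P1→C gives 9>2; P2→R gives 8>1]
(B,P): not NE [P2→S gives 9>4]
(B,Q): not NE [P2→S gives 9>1]
(B,R): not NE [P1→A gives 5>4; P2→S gives 9>1]
(B,S): not NE [P1→C gives 9>8]
(C,P): NE
(C,Q): not NE [P1→B gives 5>2]
(C,R): not NE [P1→A gives 5>3; P2→Q gives 7>4]
(C,S): not NE [P2→Q gives 7>0]
(D,P): not NE [P1→C gives 7>0]
(D,Q): not NE [P1→B gives 5>1; P2→P gives 9>5]
(D,R): not NE [P1→A gives 5>1; P2→P gives 9>0]
(D,S): not NE [P1→C gives 9>8; P2→P gives 9>8]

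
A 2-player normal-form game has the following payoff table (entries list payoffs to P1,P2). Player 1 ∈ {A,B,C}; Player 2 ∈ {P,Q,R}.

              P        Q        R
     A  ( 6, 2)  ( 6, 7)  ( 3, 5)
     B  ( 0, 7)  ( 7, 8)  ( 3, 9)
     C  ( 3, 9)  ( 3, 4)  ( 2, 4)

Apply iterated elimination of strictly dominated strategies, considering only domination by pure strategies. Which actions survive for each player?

P1 drop C (A beats it: P:6>3 Q:6>3 R:3>2)
P2 drop P (Q beats it: A:7>2 B:8>7)
P1→{A,B} P2→{Q,R}

Survivors P1:{A,B} P2:{Q,R}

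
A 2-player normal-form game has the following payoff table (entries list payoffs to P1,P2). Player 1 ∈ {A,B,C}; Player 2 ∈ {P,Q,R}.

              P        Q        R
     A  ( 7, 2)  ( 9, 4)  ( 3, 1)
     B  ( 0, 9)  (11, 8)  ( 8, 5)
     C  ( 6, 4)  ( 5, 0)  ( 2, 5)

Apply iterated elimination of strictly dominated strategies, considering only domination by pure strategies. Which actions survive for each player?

P1 drop C (A beats it: P:7>6 Q:9>5 R:3>2)
P2 drop R (P beats it: A:2>1 B:9>5)
P1→{A,B} P2→{P,Q}

IESDS → P1:{A,B} P2:{P,Q}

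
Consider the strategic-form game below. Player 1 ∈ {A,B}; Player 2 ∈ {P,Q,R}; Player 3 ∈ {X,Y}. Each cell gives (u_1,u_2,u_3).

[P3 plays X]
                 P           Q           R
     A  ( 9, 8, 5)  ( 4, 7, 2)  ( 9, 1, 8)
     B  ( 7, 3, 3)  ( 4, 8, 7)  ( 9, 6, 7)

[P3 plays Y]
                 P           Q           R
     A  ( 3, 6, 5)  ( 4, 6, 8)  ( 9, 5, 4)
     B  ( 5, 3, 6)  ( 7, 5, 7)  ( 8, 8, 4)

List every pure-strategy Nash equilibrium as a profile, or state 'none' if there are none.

(A,P,X): NE
(A,P,Y): not NE [P1→B gives 5>3]
(A,Q,X): not NE [P2→P gives 8>7; P3→Y gives 8>2]
(A,Q,Y): not NE [P1→B gives 7>4]
(A,R,X): not NE [P2→P gives 8>1]
(A,R,Y): not NE [P2→Q gives 6>5; P3→X gives 8>4]
(B,P,X): not NE [P1→A gives 9>7; P2→Q gives 8>3; P3→Y gives 6>3]
(B,P,Y): not NE [P2→R gives 8>3]
(B,Q,X): NE
(B,Q,Y): not NE [P2→R gives 8>5]
(B,R,X): not NE [P2→Q gives 8>6]
(B,R,Y): not NE [P1→A gives 9>8; P3→X gives 7>4]

NE set: (A,P,X), (B,Q,X)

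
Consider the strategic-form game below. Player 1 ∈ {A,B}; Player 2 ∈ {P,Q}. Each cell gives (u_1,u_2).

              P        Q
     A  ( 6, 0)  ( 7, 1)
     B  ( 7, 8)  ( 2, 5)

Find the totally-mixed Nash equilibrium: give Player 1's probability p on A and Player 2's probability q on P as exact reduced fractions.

P1 mixes 3/4 on A; P2 mixes 5/6 on P

P1 indiff ⇒ q·6+(1-q)·7 = q·7+(1-q)·2 ⇒ q(-1) = (1-q)(-5) ⇒ q = 5/6
P2 indiff ⇒ p·0+(1-p)·8 = p·1+(1-p)·5 ⇒ p(-1) = (1-p)(-3) ⇒ p = 3/4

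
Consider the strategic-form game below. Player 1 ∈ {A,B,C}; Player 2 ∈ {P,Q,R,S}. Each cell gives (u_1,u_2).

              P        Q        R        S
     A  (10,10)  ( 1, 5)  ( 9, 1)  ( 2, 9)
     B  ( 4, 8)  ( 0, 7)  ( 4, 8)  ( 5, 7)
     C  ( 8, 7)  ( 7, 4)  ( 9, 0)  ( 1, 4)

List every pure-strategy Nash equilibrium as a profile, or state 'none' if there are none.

Nash profiles: (A,P)

(A,P): NE
(A,Q): not NE [P1→C gives 7>1; P2→P gives 10>5]
(A,R): not NE [P2→P gives 10>1]
(A,S): not NE [P1→B gives 5>2; P2→P gives 10>9]
(B,P): not NE [P1→A gives 10>4]
(B,Q): not NE [P1→C gives 7>0; P2→R gives 8>7]
(B,R): not NE [P1→C gives 9>4]
(B,S): not NE [P2→R gives 8>7]
(C,P): not NE [P1→A gives 10>8]
(C,Q): not NE [P2→P gives 7>4]
(C,R): not NE [P2→P gives 7>0]
(C,S): not NE [P1→B gives 5>1; P2→P gives 7>4]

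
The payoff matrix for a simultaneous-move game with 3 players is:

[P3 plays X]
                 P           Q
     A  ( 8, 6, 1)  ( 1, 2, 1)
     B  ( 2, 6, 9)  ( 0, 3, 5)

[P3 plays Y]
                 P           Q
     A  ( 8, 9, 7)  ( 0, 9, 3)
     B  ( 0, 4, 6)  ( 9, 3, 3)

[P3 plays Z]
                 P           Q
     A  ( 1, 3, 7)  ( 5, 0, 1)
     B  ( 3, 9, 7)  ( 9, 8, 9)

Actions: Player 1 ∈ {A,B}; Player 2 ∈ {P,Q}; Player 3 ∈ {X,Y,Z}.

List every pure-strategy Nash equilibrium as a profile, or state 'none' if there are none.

(A,P,X): not NE [P3→Z gives 7>1]
(A,P,Y): NE
(A,P,Z): not NE [P1→B gives 3>1]
(A,Q,X): not NE [P2→P gives 6>2; P3→Y gives 3>1]
(A,Q,Y): not NE [P1→B gives 9>0]
(A,Q,Z): not NE [P1→B gives 9>5; P2→P gives 3>0; P3→Y gives 3>1]
(B,P,X): not NE [P1→A gives 8>2]
(B,P,Y): not NE [P1→A gives 8>0; P3→X gives 9>6]
(B,P,Z): not NE [P3→X gives 9>7]
(B,Q,X): not NE [P1→A gives 1>0; P2→P gives 6>3; P3→Z gives 9>5]
(B,Q,Y): not NE [P2→P gives 4>3; P3→Z gives 9>3]
(B,Q,Z): not NE [P2→P gives 9>8]

PSNE = {(A,P,Y)}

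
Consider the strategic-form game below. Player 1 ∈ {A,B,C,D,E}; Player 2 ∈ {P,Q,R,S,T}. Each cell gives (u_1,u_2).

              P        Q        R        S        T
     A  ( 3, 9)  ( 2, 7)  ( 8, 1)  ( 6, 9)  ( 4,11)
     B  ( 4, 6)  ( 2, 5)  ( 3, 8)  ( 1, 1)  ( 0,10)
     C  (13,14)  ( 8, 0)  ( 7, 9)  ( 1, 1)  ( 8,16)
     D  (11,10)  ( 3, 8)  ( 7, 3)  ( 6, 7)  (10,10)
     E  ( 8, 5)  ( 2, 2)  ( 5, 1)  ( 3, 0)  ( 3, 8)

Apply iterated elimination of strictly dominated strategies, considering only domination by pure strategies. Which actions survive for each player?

P1 drop B (D beats it: P:11>4 Q:3>2 R:7>3 S:6>1 T:10>0)
P1 drop E (D beats it: P:11>8 Q:3>2 R:7>5 S:6>3 T:10>3)
P2 drop Q (P beats it: A:9>7 C:14>0 D:10>8)
P2 drop R (P beats it: A:9>1 C:14>9 D:10>3)
P2 drop S (T beats it: A:11>9 C:16>1 D:10>7)
P1 drop A (C beats it: P:13>3 T:8>4)
P1→{C,D} P2→{P,T}

IESDS → P1:{C,D} P2:{P,T}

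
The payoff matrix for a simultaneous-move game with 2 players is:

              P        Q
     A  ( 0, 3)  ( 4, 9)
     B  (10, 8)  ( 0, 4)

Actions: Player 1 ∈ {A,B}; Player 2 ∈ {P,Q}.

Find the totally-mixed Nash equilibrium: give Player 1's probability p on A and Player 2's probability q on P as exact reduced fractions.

P1 indiff ⇒ q·0+(1-q)·4 = q·10+(1-q)·0 ⇒ q(-10) = (1-q)(-4) ⇒ q = 2/7
P2 indiff ⇒ p·3+(1-p)·8 = p·9+(1-p)·4 ⇒ p(-6) = (1-p)(-4) ⇒ p = 2/5

P1 mixes 2/5 on A; P2 mixes 2/7 on P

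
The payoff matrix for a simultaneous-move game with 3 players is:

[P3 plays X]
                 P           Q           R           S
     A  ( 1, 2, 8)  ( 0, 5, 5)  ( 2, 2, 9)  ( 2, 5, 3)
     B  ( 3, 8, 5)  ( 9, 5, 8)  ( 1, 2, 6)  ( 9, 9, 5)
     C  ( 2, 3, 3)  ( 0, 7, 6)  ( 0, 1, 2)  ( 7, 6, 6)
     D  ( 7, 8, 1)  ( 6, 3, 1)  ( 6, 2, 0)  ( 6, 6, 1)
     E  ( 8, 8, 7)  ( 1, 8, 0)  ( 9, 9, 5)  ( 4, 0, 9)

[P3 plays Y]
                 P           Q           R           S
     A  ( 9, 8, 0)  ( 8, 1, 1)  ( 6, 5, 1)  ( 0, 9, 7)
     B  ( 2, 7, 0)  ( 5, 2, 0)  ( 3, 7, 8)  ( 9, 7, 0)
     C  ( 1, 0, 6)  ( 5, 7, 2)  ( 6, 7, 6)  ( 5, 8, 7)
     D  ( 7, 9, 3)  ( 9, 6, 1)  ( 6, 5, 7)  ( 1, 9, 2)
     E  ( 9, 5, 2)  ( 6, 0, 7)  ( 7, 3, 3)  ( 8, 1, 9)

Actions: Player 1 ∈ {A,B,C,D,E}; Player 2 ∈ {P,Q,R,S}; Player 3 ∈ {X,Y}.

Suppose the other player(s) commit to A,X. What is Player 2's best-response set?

u_2(P vs A,X) = 2
u_2(Q vs A,X) = 5
u_2(R vs A,X) = 2
u_2(S vs A,X) = 5
max payoff 5 at {Q,S}

BR_2 = {Q,S}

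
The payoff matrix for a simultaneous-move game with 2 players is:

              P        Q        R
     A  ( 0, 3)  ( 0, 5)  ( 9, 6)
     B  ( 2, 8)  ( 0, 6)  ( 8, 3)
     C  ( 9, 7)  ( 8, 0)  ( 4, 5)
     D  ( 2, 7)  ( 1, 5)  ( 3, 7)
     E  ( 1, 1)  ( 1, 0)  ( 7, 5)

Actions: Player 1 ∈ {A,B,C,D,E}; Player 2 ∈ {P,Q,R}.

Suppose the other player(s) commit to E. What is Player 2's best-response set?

argmax u_2 = {R}

u_2(P vs E) = 1
u_2(Q vs E) = 0
u_2(R vs E) = 5
max payoff 5 at {R}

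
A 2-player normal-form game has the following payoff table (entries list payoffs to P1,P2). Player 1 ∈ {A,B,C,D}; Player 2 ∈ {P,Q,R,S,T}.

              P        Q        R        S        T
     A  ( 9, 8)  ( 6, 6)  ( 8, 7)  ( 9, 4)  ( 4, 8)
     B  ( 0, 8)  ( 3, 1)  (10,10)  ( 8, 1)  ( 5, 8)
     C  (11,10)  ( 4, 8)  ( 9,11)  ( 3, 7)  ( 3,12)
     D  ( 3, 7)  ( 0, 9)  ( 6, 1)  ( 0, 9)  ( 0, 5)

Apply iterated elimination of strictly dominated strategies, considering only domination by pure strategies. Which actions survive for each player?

P1 drop D (A beats it: P:9>3 Q:6>0 R:8>6 S:9>0 T:4>0)
P2 drop Q (P beats it: A:8>6 B:8>1 C:10>8)
P2 drop S (P beats it: A:8>4 B:8>1 C:10>7)
P1→{A,B,C} P2→{P,R,T}

Remaining: P1:{A,B,C} P2:{P,R,T}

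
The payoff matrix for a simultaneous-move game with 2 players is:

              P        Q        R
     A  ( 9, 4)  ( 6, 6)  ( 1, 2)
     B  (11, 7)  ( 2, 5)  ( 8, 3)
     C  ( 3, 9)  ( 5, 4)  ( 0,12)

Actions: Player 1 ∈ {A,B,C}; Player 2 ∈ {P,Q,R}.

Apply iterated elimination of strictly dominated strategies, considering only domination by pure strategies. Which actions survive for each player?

P1 drop C (A beats it: P:9>3 Q:6>5 R:1>0)
P2 drop R (P beats it: A:4>2 B:7>3)
P1→{A,B} P2→{P,Q}

Remaining: P1:{A,B} P2:{P,Q}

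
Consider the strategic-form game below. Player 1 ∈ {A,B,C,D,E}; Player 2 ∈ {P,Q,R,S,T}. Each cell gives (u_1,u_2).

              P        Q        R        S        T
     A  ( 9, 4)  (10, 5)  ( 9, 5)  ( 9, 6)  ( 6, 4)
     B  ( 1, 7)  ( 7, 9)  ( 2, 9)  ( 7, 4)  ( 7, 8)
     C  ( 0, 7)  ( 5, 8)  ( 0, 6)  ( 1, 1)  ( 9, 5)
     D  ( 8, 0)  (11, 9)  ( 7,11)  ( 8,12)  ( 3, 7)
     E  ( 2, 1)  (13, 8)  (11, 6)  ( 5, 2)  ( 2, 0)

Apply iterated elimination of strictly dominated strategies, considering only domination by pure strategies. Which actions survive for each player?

IESDS → P1:{A,D,E} P2:{Q,R,S}

P2 drop P (Q beats it: A:5>4 B:9>7 C:8>7 D:9>0 E:8>1)
P2 drop T (Q beats it: A:5>4 B:9>8 C:8>5 D:9>7 E:8>0)
P1 drop B (A beats it: Q:10>7 R:9>2 S:9>7)
P1 drop C (A beats it: Q:10>5 R:9>0 S:9>1)
P1→{A,D,E} P2→{Q,R,S}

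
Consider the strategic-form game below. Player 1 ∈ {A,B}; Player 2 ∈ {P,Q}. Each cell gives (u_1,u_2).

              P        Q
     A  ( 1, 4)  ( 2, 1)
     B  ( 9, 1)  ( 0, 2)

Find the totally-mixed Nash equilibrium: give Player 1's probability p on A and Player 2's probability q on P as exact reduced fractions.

P1 indiff ⇒ q·1+(1-q)·2 = q·9+(1-q)·0 ⇒ q(-8) = (1-q)(-2) ⇒ q = 1/5
P2 indiff ⇒ p·4+(1-p)·1 = p·1+(1-p)·2 ⇒ p(3) = (1-p)(1) ⇒ p = 1/4

P1 mixes 1/4 on A; P2 mixes 1/5 on P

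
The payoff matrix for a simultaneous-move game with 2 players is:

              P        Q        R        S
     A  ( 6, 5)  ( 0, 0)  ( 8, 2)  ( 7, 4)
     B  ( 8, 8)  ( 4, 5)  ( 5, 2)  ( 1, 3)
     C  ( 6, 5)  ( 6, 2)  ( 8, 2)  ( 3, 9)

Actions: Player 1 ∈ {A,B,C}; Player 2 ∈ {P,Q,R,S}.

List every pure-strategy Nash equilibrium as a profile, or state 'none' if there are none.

NE set: (B,P)

(A,P): not NE [P1→B gives 8>6]
(A,Q): not NE [P1→C gives 6>0; P2→P gives 5>0]
(A,R): not NE [P2→P gives 5>2]
(A,S): not NE [P2→P gives 5>4]
(B,P): NE
(B,Q): not NE [P1→C gives 6>4; P2→P gives 8>5]
(B,R): not NE [P1→C gives 8>5; P2→P gives 8>2]
(B,S): not NE [P1→A gives 7>1; P2→P gives 8>3]
(C,P): not NE [P1→B gives 8>6; P2→S gives 9>5]
(C,Q): not NE [P2→S gives 9>2]
(C,R): not NE [P2→S gives 9>2]
(C,S): not NE [P1→A gives 7>3]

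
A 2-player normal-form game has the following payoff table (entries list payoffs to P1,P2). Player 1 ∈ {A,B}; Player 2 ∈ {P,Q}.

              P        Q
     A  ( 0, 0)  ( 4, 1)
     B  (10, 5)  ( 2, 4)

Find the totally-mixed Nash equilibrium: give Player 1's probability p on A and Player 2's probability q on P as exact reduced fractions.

P1 indiff ⇒ q·0+(1-q)·4 = q·10+(1-q)·2 ⇒ q(-10) = (1-q)(-2) ⇒ q = 1/6
P2 indiff ⇒ p·0+(1-p)·5 = p·1+(1-p)·4 ⇒ p(-1) = (1-p)(-1) ⇒ p = 1/2

P1 mixes 1/2 on A; P2 mixes 1/6 on P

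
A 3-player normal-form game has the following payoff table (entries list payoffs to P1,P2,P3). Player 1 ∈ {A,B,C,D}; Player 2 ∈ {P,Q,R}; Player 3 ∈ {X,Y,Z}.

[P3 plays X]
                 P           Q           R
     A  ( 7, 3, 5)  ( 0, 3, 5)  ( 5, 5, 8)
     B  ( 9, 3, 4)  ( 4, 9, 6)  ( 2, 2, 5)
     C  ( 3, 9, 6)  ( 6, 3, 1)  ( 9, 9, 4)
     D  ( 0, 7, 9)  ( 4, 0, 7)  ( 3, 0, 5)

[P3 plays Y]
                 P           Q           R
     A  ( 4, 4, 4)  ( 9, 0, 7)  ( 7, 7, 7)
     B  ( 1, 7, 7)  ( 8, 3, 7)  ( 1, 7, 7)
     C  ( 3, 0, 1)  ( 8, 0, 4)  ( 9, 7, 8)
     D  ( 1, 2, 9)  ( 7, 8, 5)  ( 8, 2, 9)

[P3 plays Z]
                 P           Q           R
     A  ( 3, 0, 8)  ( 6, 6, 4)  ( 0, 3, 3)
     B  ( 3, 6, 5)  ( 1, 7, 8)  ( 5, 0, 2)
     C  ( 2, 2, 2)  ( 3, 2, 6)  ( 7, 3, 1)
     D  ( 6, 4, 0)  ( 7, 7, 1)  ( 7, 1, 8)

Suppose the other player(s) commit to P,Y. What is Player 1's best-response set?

u_1(A vs P,Y) = 4
u_1(B vs P,Y) = 1
u_1(C vs P,Y) = 3
u_1(D vs P,Y) = 1
max payoff 4 at {A}

argmax u_1 = {A}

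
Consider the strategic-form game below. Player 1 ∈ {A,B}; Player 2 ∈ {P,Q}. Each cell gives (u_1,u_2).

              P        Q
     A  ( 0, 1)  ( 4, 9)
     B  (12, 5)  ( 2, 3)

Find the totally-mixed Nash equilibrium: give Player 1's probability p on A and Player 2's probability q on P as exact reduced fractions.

P1 indiff ⇒ q·0+(1-q)·4 = q·12+(1-q)·2 ⇒ q(-12) = (1-q)(-2) ⇒ q = 1/7
P2 indiff ⇒ p·1+(1-p)·5 = p·9+(1-p)·3 ⇒ p(-8) = (1-p)(-2) ⇒ p = 1/5

p=1/5, q=1/7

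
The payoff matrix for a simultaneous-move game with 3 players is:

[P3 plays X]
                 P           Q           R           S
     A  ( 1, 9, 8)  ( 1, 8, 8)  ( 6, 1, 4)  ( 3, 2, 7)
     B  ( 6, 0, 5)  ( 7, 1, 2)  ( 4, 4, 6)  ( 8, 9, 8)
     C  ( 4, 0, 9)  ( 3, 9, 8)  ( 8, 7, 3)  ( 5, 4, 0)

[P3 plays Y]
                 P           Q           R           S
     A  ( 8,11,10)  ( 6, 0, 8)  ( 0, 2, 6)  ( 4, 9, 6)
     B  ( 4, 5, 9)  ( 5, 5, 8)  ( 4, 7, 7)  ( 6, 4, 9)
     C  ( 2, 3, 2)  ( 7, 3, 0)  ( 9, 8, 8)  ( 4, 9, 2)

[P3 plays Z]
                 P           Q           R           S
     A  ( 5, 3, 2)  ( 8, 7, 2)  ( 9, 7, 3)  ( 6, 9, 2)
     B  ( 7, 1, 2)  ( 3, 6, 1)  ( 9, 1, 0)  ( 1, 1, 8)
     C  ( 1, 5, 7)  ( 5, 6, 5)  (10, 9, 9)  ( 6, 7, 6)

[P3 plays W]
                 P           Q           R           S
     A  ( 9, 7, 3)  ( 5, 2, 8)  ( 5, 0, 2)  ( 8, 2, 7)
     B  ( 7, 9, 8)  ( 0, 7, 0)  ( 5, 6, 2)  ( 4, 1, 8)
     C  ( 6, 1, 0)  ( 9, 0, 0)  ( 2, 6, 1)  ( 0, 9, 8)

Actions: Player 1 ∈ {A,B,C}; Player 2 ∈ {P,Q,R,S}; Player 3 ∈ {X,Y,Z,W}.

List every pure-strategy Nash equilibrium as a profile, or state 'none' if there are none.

(A,P,X): not NE [P1→B gives 6>1; P3→Y gives 10>8]
(A,P,Y): NE
(A,P,Z): not NE [P1→B gives 7>5; P2→S gives 9>3; P3→Y gives 10>2]
(A,P,W): not NE [P3→Y gives 10>3]
(A,Q,X): not NE [P1→B gives 7>1; P2→P gives 9>8]
(A,Q,Y): not NE [P1→C gives 7>6; P2→P gives 11>0]
(A,Q,Z): not NE [P2→S gives 9>7; P3→W gives 8>2]
(A,Q,W): not NE [P1→C gives 9>5; P2→P gives 7>2]
(A,R,X): not NE [P1→C gives 8>6; P2→P gives 9>1; P3→Y gives 6>4]
(A,R,Y): not NE [P1→C gives 9>0; P2→P gives 11>2]
(A,R,Z): not NE [P1→C gives 10>9; P2→S gives 9>7; P3→Y gives 6>3]
(A,R,W): not NE [P2→P gives 7>0; P3→Y gives 6>2]
(A,S,X): not NE [P1→B gives 8>3; P2→P gives 9>2]
(A,S,Y): not NE [P1→B gives 6>4; P2→P gives 11>9; P3→W gives 7>6]
(A,S,Z): not NE [P3→W gives 7>2]
(A,S,W): not NE [P2→P gives 7>2]
(B,P,X): not NE [P2→S gives 9>0; P3→Y gives 9>5]
(B,P,Y): not NE [P1→A gives 8>4; P2→R gives 7>5]
(B,P,Z): not NE [P2→Q gives 6>1; P3→Y gives 9>2]
(B,P,W): not NE [P1→A gives 9>7; P3→Y gives 9>8]
(B,Q,X): not NE [P2→S gives 9>1; P3→Y gives 8>2]
(B,Q,Y): not NE [P1→C gives 7>5; P2→R gives 7>5]
(B,Q,Z): not NE [P1→A gives 8>3; P3→Y gives 8>1]
(B,Q,W): not NE [P1→C gives 9>0; P2→P gives 9>7; P3→Y gives 8>0]
(B,R,X): not NE [P1→C gives 8>4; P2→S gives 9>4; P3→Y gives 7>6]
(B,R,Y): not NE [P1→C gives 9>4]
(B,R,Z): not NE [P1→C gives 10>9; P2→Q gives 6>1; P3→Y gives 7>0]
(B,R,W): not NE [P2→P gives 9>6; P3→Y gives 7>2]
(B,S,X): not NE [P3→Y gives 9>8]
(B,S,Y): not NE [P2→R gives 7>4]
(B,S,Z): not NE [P1→C gives 6>1; P2→Q gives 6>1; P3→Y gives 9>8]
(B,S,W): not NE [P1→A gives 8>4; P2→P gives 9>1; P3→Y gives 9>8]
(C,P,X): not NE [P1→B gives 6>4; P2→Q gives 9>0]
(C,P,Y): not NE [P1→A gives 8>2; P2→S gives 9>3; P3→X gives 9>2]
(C,P,Z): not NE [P1→B gives 7>1; P2→R gives 9>5; P3→X gives 9>7]
(C,P,W): not NE [P1→A gives 9>6; P2→S gives 9>1; P3→X gives 9>0]
(C,Q,X): not NE [P1→B gives 7>3]
(C,Q,Y): not NE [P2→S gives 9>3; P3→X gives 8>0]
(C,Q,Z): not NE [P1→A gives 8>5; P2→R gives 9>6; P3→X gives 8>5]
(C,Q,W): not NE [P2→S gives 9>0; P3→X gives 8>0]
(C,R,X): not NE [P2→Q gives 9>7; P3→Z gives 9>3]
(C,R,Y): not NE [P2→S gives 9>8; P3→Z gives 9>8]
(C,R,Z): NE
(C,R,W): not NE [P1→B gives 5>2; P2→S gives 9>6; P3→Z gives 9>1]
(C,S,X): not NE [P1→B gives 8>5; P2→Q gives 9>4; P3→W gives 8>0]
(C,S,Y): not NE [P1→B gives 6>4; P3→W gives 8>2]
(C,S,Z): not NE [P2→R gives 9>7; P3→W gives 8>6]
(C,S,W): not NE [P1→A gives 8>0]

NE set: (A,P,Y), (C,R,Z)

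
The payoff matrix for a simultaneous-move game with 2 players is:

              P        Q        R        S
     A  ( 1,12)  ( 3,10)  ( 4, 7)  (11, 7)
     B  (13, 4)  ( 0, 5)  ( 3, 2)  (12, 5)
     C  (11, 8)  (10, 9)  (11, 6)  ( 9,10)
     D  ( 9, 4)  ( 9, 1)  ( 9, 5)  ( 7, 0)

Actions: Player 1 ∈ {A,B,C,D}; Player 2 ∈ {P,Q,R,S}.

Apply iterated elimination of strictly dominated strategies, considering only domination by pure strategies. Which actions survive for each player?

P1 drop D (C beats it: P:11>9 Q:10>9 R:11>9 S:9>7)
P2 drop R (P beats it: A:12>7 B:4>2 C:8>6)
P1→{A,B,C} P2→{P,Q,S}

Survivors P1:{A,B,C} P2:{P,Q,S}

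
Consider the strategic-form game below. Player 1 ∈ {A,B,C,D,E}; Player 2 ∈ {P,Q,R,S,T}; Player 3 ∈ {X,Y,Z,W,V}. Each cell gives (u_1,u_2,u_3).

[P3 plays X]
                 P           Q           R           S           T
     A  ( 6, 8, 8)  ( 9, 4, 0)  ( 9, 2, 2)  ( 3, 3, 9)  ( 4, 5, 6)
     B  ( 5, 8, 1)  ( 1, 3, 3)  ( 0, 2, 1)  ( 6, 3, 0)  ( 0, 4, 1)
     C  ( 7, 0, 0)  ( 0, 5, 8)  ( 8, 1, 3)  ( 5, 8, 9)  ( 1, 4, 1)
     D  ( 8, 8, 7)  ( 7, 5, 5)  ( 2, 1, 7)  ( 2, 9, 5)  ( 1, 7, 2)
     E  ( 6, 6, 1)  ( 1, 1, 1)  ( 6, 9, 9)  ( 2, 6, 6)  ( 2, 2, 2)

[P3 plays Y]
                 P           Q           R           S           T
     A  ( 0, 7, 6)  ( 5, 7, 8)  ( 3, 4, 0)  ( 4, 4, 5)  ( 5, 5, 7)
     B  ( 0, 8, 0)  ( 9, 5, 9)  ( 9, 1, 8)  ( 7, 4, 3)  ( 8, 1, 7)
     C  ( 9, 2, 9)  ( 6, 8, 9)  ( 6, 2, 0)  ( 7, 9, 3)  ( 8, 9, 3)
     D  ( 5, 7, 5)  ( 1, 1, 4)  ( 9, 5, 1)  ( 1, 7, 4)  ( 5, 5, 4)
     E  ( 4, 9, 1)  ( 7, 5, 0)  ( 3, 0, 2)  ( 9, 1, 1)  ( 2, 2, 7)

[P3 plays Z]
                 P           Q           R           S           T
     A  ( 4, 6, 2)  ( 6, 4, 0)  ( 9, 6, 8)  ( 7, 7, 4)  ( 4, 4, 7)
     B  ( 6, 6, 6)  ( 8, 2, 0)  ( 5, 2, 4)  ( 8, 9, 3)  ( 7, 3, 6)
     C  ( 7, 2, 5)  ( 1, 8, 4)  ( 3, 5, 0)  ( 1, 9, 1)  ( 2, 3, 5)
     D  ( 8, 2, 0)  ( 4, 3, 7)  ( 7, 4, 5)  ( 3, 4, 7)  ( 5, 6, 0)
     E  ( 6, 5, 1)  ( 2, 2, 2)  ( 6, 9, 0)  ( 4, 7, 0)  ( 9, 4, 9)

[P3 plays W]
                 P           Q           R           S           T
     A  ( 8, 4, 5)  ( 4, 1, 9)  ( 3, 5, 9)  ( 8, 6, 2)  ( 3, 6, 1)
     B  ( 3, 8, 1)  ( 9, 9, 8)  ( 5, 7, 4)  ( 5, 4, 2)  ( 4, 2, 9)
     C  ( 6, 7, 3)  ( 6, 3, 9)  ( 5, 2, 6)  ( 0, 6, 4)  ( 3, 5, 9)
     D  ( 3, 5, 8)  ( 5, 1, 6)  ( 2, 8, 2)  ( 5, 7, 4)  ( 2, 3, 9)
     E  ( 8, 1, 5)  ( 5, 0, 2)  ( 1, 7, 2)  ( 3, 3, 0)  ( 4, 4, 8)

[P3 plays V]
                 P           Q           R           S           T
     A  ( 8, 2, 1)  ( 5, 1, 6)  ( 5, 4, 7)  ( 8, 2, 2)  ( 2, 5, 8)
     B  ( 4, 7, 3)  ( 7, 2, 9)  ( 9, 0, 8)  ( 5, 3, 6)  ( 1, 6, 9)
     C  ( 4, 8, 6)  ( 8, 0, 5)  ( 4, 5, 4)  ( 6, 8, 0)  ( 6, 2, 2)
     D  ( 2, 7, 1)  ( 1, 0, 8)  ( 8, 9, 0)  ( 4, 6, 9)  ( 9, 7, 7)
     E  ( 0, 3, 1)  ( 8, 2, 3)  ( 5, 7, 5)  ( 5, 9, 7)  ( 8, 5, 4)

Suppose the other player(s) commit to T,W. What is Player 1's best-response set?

u_1(A vs T,W) = 3
u_1(B vs T,W) = 4
u_1(C vs T,W) = 3
u_1(D vs T,W) = 2
u_1(E vs T,W) = 4
max payoff 4 at {B,E}

BR_1 = {B,E}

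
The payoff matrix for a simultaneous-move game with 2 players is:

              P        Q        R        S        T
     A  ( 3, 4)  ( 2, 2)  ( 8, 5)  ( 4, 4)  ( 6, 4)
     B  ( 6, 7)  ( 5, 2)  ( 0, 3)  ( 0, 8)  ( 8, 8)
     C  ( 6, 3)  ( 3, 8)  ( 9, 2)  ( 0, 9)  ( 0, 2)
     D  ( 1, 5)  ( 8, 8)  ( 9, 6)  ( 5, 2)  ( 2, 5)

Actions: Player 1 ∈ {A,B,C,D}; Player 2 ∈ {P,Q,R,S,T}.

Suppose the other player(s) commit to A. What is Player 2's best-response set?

BR_2 = {R}

u_2(P vs A) = 4
u_2(Q vs A) = 2
u_2(R vs A) = 5
u_2(S vs A) = 4
u_2(T vs A) = 4
max payoff 5 at {R}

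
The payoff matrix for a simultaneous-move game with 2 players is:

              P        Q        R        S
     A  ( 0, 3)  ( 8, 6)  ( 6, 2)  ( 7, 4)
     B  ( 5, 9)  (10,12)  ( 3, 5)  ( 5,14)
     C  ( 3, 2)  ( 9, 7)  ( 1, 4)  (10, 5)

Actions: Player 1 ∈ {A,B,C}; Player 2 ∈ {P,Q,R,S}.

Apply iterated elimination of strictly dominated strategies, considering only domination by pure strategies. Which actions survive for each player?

IESDS → P1:{B,C} P2:{Q,S}

P2 drop P (Q beats it: A:6>3 B:12>9 C:7>2)
P2 drop R (Q beats it: A:6>2 B:12>5 C:7>4)
P1 drop A (C beats it: Q:9>8 S:10>7)
P1→{B,C} P2→{Q,S}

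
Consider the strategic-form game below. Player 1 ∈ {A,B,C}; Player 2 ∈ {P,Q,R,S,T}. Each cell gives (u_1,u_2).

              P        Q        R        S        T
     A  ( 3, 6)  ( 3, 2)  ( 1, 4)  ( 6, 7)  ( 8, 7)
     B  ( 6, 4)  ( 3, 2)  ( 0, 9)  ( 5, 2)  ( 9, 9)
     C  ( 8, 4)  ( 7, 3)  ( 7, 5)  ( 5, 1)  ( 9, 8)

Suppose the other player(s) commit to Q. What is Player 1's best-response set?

u_1(A vs Q) = 3
u_1(B vs Q) = 3
u_1(C vs Q) = 7
max payoff 7 at {C}

P1 best: {C}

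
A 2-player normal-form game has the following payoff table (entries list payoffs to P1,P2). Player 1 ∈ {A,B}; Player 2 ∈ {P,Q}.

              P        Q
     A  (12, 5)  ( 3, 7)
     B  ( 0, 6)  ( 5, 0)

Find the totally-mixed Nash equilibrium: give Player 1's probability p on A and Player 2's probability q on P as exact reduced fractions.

P1 indiff ⇒ q·12+(1-q)·3 = q·0+(1-q)·5 ⇒ q(12) = (1-q)(2) ⇒ q = 1/7
P2 indiff ⇒ p·5+(1-p)·6 = p·7+(1-p)·0 ⇒ p(-2) = (1-p)(-6) ⇒ p = 3/4

P1 mixes 3/4 on A; P2 mixes 1/7 on P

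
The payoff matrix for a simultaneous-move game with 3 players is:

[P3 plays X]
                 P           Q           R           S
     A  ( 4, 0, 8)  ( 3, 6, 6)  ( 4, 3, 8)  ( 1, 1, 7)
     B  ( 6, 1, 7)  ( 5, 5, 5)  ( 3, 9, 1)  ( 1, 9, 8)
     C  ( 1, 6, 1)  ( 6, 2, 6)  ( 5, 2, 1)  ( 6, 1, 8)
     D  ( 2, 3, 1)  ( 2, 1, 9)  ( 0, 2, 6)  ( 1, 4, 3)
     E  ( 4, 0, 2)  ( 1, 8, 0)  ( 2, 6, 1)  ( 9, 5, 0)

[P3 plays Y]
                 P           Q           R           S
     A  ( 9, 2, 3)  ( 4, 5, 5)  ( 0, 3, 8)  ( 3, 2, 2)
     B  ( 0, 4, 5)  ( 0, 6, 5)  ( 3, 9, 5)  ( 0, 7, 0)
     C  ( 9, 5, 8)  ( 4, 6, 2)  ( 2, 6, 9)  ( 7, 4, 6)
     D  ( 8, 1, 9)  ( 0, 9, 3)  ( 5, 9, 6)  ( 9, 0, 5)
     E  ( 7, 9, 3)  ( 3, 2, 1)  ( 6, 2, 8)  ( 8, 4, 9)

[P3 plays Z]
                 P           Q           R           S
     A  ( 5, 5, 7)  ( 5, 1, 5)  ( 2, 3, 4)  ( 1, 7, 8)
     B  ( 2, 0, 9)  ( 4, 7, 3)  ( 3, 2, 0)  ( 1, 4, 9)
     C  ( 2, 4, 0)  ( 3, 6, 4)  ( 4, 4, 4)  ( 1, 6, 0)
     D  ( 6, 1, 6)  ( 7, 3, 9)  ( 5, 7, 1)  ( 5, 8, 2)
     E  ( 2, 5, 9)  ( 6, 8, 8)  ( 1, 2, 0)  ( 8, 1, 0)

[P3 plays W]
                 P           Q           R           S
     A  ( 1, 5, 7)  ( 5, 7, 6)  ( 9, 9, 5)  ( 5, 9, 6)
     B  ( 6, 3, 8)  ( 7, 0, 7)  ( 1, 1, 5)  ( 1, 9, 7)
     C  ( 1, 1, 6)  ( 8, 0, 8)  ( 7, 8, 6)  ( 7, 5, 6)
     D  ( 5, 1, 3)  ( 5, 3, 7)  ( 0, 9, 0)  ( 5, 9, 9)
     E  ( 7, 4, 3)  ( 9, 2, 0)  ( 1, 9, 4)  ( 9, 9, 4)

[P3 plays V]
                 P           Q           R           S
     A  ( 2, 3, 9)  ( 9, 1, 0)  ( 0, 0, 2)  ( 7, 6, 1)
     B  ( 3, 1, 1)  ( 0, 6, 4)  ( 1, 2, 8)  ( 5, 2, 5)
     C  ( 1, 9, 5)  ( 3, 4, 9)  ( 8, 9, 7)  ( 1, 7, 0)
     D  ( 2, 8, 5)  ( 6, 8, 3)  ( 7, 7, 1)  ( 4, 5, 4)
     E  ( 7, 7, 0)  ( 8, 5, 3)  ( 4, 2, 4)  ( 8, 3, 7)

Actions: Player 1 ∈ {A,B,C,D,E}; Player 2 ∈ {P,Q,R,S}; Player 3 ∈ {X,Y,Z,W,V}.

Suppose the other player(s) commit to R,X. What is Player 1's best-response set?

BR_1 = {C}

u_1(A vs R,X) = 4
u_1(B vs R,X) = 3
u_1(C vs R,X) = 5
u_1(D vs R,X) = 0
u_1(E vs R,X) = 2
max payoff 5 at {C}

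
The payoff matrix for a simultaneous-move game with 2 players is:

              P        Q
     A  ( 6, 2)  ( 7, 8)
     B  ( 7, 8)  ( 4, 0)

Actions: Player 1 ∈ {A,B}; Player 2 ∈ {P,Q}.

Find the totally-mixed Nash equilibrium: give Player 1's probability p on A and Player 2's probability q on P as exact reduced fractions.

P1 mixes 4/7 on A; P2 mixes 3/4 on P

P1 indiff ⇒ q·6+(1-q)·7 = q·7+(1-q)·4 ⇒ q(-1) = (1-q)(-3) ⇒ q = 3/4
P2 indiff ⇒ p·2+(1-p)·8 = p·8+(1-p)·0 ⇒ p(-6) = (1-p)(-8) ⇒ p = 4/7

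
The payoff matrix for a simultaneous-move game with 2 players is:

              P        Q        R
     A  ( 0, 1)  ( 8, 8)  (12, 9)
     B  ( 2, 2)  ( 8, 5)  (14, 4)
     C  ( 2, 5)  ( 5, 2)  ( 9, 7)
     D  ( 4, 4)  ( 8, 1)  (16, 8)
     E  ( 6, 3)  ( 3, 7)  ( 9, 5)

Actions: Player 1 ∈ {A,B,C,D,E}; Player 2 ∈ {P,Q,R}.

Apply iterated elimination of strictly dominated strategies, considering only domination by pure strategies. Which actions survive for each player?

P1 drop C (D beats it: P:4>2 Q:8>5 R:16>9)
P2 drop P (R beats it: A:9>1 B:4>2 D:8>4 E:5>3)
P1 drop E (A beats it: Q:8>3 R:12>9)
P1→{A,B,D} P2→{Q,R}

IESDS → P1:{A,B,D} P2:{Q,R}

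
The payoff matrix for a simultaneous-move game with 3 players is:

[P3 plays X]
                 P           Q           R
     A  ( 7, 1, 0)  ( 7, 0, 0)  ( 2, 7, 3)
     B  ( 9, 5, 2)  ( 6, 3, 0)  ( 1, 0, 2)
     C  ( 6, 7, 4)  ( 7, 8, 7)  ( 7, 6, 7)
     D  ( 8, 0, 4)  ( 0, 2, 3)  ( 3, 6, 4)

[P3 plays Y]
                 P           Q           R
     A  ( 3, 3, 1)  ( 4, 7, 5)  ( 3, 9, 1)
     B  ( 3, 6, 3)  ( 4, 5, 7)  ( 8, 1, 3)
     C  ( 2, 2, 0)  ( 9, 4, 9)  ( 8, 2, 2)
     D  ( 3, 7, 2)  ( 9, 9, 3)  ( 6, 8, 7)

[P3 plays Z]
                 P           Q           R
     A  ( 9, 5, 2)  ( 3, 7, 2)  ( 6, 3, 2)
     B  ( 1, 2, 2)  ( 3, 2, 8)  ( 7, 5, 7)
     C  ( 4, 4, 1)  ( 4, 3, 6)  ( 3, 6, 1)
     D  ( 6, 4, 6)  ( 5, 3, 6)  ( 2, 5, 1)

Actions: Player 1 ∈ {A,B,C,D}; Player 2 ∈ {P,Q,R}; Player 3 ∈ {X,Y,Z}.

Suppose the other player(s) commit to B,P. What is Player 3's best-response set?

BR_3 = {Y}

u_3(X vs B,P) = 2
u_3(Y vs B,P) = 3
u_3(Z vs B,P) = 2
max payoff 3 at {Y}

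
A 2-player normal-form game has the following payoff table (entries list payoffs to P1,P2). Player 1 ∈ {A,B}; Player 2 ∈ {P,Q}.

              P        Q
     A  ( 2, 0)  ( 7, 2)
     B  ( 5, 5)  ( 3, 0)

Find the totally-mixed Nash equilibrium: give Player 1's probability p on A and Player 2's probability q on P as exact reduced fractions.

(p,q) = (5/7, 4/7)

P1 indiff ⇒ q·2+(1-q)·7 = q·5+(1-q)·3 ⇒ q(-3) = (1-q)(-4) ⇒ q = 4/7
P2 indiff ⇒ p·0+(1-p)·5 = p·2+(1-p)·0 ⇒ p(-2) = (1-p)(-5) ⇒ p = 5/7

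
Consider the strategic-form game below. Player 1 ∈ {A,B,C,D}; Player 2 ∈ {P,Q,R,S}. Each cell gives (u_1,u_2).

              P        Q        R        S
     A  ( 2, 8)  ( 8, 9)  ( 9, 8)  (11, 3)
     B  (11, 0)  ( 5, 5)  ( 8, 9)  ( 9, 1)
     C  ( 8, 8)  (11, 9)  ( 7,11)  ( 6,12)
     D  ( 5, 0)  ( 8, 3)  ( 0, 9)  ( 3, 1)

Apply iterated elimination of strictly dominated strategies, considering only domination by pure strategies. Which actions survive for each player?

P1 drop D (C beats it: P:8>5 Q:11>8 R:7>0 S:6>3)
P2 drop P (Q beats it: A:9>8 B:5>0 C:9>8)
P1 drop B (A beats it: Q:8>5 R:9>8 S:11>9)
P1→{A,C} P2→{Q,R,S}

Survivors P1:{A,C} P2:{Q,R,S}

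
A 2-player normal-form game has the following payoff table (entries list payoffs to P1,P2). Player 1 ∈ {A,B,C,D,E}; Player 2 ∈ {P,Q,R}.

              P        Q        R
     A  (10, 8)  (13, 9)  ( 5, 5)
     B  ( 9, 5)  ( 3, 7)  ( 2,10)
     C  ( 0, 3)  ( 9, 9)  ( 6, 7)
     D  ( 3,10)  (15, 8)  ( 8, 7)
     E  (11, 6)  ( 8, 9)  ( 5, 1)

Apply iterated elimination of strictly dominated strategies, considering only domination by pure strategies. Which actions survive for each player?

Remaining: P1:{A,D,E} P2:{P,Q}

P1 drop B (A beats it: P:10>9 Q:13>3 R:5>2)
P1 drop C (D beats it: P:3>0 Q:15>9 R:8>6)
P2 drop R (P beats it: A:8>5 D:10>7 E:6>1)
P1→{A,D,E} P2→{P,Q}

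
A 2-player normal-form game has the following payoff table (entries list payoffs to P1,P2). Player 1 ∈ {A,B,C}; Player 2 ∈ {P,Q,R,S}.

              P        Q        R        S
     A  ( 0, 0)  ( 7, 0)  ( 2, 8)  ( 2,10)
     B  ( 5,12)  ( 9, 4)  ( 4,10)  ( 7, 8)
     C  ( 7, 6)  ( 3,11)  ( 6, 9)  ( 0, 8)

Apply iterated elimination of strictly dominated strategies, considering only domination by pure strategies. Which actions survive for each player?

P1 drop A (B beats it: P:5>0 Q:9>7 R:4>2 S:7>2)
P2 drop S (R beats it: B:10>8 C:9>8)
P1→{B,C} P2→{P,Q,R}

IESDS → P1:{B,C} P2:{P,Q,R}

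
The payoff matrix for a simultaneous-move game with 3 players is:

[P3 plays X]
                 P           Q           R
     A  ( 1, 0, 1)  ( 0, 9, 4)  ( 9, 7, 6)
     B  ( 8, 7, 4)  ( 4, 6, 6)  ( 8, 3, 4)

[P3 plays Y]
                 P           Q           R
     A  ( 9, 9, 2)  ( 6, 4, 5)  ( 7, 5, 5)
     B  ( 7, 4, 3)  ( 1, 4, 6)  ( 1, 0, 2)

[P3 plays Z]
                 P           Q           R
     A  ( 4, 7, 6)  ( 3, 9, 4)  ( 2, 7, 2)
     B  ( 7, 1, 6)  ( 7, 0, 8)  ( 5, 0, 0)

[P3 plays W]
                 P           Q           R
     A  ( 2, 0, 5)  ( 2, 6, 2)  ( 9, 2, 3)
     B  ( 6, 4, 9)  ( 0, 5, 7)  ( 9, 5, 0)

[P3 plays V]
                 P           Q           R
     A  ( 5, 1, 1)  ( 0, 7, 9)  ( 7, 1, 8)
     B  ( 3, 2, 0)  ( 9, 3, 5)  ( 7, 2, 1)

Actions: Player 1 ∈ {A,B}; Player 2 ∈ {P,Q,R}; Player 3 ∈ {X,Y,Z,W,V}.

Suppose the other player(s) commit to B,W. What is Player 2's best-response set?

P2 best: {Q,R}

u_2(P vs B,W) = 4
u_2(Q vs B,W) = 5
u_2(R vs B,W) = 5
max payoff 5 at {Q,R}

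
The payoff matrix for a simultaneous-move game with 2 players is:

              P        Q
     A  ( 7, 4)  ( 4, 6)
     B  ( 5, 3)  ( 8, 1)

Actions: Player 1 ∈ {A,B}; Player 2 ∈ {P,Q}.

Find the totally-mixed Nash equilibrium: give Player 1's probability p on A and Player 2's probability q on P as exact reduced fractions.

P1 indiff ⇒ q·7+(1-q)·4 = q·5+(1-q)·8 ⇒ q(2) = (1-q)(4) ⇒ q = 2/3
P2 indiff ⇒ p·4+(1-p)·3 = p·6+(1-p)·1 ⇒ p(-2) = (1-p)(-2) ⇒ p = 1/2

(p,q) = (1/2, 2/3)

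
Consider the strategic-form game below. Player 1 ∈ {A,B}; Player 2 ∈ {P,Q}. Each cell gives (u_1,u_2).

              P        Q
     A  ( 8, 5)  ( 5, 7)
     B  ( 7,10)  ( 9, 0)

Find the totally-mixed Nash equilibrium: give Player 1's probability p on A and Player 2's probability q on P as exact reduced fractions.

P1 mixes 5/6 on A; P2 mixes 4/5 on P

P1 indiff ⇒ q·8+(1-q)·5 = q·7+(1-q)·9 ⇒ q(1) = (1-q)(4) ⇒ q = 4/5
P2 indiff ⇒ p·5+(1-p)·10 = p·7+(1-p)·0 ⇒ p(-2) = (1-p)(-10) ⇒ p = 5/6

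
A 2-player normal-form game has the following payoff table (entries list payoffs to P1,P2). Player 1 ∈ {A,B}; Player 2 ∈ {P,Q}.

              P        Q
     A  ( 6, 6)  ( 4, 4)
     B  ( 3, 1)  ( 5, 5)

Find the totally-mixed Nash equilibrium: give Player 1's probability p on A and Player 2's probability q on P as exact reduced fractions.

p=2/3, q=1/4

P1 indiff ⇒ q·6+(1-q)·4 = q·3+(1-q)·5 ⇒ q(3) = (1-q)(1) ⇒ q = 1/4
P2 indiff ⇒ p·6+(1-p)·1 = p·4+(1-p)·5 ⇒ p(2) = (1-p)(4) ⇒ p = 2/3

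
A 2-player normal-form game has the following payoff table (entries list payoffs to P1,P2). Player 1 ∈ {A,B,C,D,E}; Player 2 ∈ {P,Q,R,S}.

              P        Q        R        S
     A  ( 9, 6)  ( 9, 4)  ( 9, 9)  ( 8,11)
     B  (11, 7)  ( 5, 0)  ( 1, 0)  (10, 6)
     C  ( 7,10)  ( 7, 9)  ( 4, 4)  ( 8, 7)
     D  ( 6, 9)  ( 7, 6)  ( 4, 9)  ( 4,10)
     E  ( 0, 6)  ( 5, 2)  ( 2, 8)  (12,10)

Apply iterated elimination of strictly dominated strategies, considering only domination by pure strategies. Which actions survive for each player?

Survivors P1:{B,E} P2:{P,S}

P1 drop D (A beats it: P:9>6 Q:9>7 R:9>4 S:8>4)
P2 drop Q (P beats it: A:6>4 B:7>0 C:10>9 E:6>2)
P2 drop R (S beats it: A:11>9 B:6>0 C:7>4 E:10>8)
P1 drop A (B beats it: P:11>9 S:10>8)
P1 drop C (B beats it: P:11>7 S:10>8)
P1→{B,E} P2→{P,S}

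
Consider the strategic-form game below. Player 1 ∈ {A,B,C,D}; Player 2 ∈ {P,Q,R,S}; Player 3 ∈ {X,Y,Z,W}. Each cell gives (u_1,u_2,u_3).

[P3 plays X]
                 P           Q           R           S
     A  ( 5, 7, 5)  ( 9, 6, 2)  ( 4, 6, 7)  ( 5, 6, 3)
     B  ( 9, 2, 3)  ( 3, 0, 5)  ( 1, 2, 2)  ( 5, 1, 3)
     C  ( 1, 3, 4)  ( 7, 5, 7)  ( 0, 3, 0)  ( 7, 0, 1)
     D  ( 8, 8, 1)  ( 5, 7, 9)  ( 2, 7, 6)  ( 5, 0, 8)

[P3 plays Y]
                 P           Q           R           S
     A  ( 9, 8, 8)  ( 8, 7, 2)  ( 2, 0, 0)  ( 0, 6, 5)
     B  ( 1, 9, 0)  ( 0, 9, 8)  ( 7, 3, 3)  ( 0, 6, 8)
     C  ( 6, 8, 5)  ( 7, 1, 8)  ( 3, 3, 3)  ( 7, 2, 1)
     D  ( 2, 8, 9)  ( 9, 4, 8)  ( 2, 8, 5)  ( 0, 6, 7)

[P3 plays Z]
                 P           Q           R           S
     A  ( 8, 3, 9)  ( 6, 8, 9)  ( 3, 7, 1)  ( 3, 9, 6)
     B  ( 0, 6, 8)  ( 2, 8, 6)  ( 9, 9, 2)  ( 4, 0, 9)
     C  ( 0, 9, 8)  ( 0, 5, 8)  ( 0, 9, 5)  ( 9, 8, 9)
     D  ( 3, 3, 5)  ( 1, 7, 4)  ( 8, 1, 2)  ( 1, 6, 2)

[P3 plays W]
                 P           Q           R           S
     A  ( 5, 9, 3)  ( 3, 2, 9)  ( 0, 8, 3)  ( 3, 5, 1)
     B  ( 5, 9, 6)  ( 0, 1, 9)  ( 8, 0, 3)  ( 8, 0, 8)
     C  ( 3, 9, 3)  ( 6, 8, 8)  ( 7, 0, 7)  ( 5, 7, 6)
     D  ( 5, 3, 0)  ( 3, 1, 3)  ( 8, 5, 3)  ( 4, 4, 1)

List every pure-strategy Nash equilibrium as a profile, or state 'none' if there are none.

(A,P,X): not NE [P1→B gives 9>5; P3→Z gives 9>5]
(A,P,Y): not NE [P3→Z gives 9>8]
(A,P,Z): not NE [P2→S gives 9>3]
(A,P,W): not NE [P3→Z gives 9>3]
(A,Q,X): not NE [P2→P gives 7>6; P3→W gives 9>2]
(A,Q,Y): not NE [P1→D gives 9>8; P2→P gives 8>7; P3→W gives 9>2]
(A,Q,Z): not NE [P2→S gives 9>8]
(A,Q,W): not NE [P1→C gives 6>3; P2→P gives 9>2]
(A,R,X): not NE [P2→P gives 7>6]
(A,R,Y): not NE [P1→B gives 7>2; P2→P gives 8>0; P3→X gives 7>0]
(A,R,Z): not NE [P1→B gives 9>3; P2→S gives 9>7; P3→X gives 7>1]
(A,R,W): not NE [P1→D gives 8>0; P2→P gives 9>8; P3→X gives 7>3]
(A,S,X): not NE [P1→C gives 7>5; P2→P gives 7>6; P3→Z gives 6>3]
(A,S,Y): not NE [P1→C gives 7>0; P2→P gives 8>6; P3→Z gives 6>5]
(A,S,Z): not NE [P1→C gives 9>3]
(A,S,W): not NE [P1→B gives 8>3; P2→P gives 9>5; P3→Z gives 6>1]
(B,P,X): not NE [P3→Z gives 8>3]
(B,P,Y): not NE [P1→A gives 9>1; P3→Z gives 8>0]
(B,P,Z): not NE [P1→A gives 8>0; P2→R gives 9>6]
(B,P,W): not NE [P3→Z gives 8>6]
(B,Q,X): not NE [P1→A gives 9>3; P2→R gives 2>0; P3→W gives 9>5]
(B,Q,Y): not NE [P1→D gives 9>0; P3→W gives 9>8]
(B,Q,Z): not NE [P1→A gives 6>2; P2→R gives 9>8; P3→W gives 9>6]
(B,Q,W): not NE [P1→C gives 6>0; P2→P gives 9>1]
(B,R,X): not NE [P1→A gives 4>1; P3→W gives 3>2]
(B,R,Y): not NE [P2→Q gives 9>3]
(B,R,Z): not NE [P3→W gives 3>2]
(B,R,W): not NE [P2→P gives 9>0]
(B,S,X): not NE [P1→C gives 7>5; P2→R gives 2>1; P3→Z gives 9>3]
(B,S,Y): not NE [P1→C gives 7>0; P2→Q gives 9>6; P3→Z gives 9>8]
(B,S,Z): not NE [P1→C gives 9>4; P2→R gives 9>0]
(B,S,W): not NE [P2→P gives 9>0; P3→Z gives 9>8]
(C,P,X): not NE [P1→B gives 9>1; P2→Q gives 5>3; P3→Z gives 8>4]
(C,P,Y): not NE [P1→A gives 9>6; P3→Z gives 8>5]
(C,P,Z): not NE [P1→A gives 8>0]
(C,P,W): not NE [P1→D gives 5>3; P3→Z gives 8>3]
(C,Q,X): not NE [P1→A gives 9>7; P3→W gives 8>7]
(C,Q,Y): not NE [P1→D gives 9>7; P2→P gives 8>1]
(C,Q,Z): not NE [P1→A gives 6>0; P2→R gives 9>5]
(C,Q,W): not NE [P2→P gives 9>8]
(C,R,X): not NE [P1→A gives 4>0; P2→Q gives 5>3; P3→W gives 7>0]
(C,R,Y): not NE [P1→B gives 7>3; P2→P gives 8>3; P3→W gives 7>3]
(C,R,Z): not NE [P1→B gives 9>0; P3→W gives 7>5]
(C,R,W): not NE [P1→D gives 8>7; P2→P gives 9>0]
(C,S,X): not NE [P2→Q gives 5>0; P3→Z gives 9>1]
(C,S,Y): not NE [P2→P gives 8>2; P3→Z gives 9>1]
(C,S,Z): not NE [P2→R gives 9>8]
(C,S,W): not NE [P1→B gives 8>5; P2→P gives 9>7; P3→Z gives 9>6]
(D,P,X): not NE [P1→B gives 9>8; P3→Y gives 9>1]
(D,P,Y): not NE [P1→A gives 9>2]
(D,P,Z): not NE [P1→A gives 8>3; P2→Q gives 7>3; P3→Y gives 9>5]
(D,P,W): not NE [P2→R gives 5>3; P3→Y gives 9>0]
(D,Q,X): not NE [P1→A gives 9>5; P2→P gives 8>7]
(D,Q,Y): not NE [P2→R gives 8>4; P3→X gives 9>8]
(D,Q,Z): not NE [P1→A gives 6>1; P3→X gives 9>4]
(D,Q,W): not NE [P1→C gives 6>3; P2→R gives 5>1; P3→X gives 9>3]
(D,R,X): not NE [P1→A gives 4>2; P2→P gives 8>7]
(D,R,Y): not NE [P1→B gives 7>2; P3→X gives 6>5]
(D,R,Z): not NE [P1→B gives 9>8; P2→Q gives 7>1; P3→X gives 6>2]
(D,R,W): not NE [P3→X gives 6>3]
(D,S,X): not NE [P1→C gives 7>5; P2→P gives 8>0]
(D,S,Y): not NE [P1→C gives 7>0; P2→R gives 8>6; P3→X gives 8>7]
(D,S,Z): not NE [P1→C gives 9>1; P2→Q gives 7>6; P3→X gives 8>2]
(D,S,W): not NE [P1→B gives 8>4; P2→R gives 5>4; P3→X gives 8>1]

Equilibria: none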